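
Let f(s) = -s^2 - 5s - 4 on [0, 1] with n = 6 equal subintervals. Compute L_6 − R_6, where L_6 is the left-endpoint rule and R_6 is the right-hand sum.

1

L_6 ≈ -6.3379630.
R_6 ≈ -7.3379630.
L_6 − R_6 = 1.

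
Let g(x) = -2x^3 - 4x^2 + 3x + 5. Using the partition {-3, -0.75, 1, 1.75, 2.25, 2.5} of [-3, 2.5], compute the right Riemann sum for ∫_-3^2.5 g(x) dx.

Subinterval widths: 2.25, 1.75, 0.75, 0.5, 0.25.
Right endpoints: -0.75, 1, 1.75, 2.25, 2.5.
g(-0.75) = 1.34375, g(1) = 2, g(1.75) = -12.71875, g(2.25) = -31.28125, g(2.5) = -43.75.
Sum = Σ Δx_i · g(x_i).
Sum = -29.59375.

-29.59375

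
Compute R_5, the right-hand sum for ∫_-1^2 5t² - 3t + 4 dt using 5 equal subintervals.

Δt = (2 − (-1))/5 = 0.6.
Right endpoints: -0.4, 0.2, 0.8, 1.4, 2.
f(-0.4) = 6, f(0.2) = 3.6, f(0.8) = 4.8, f(1.4) = 9.6, f(2) = 18.
Sum = Δt · [f(-0.4) + f(0.2) + f(0.8) + f(1.4) + f(2)].
Sum = 25.2.

25.2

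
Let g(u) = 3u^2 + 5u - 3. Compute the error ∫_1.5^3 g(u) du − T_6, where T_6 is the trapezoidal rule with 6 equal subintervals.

-0.046875

Exact integral: ∫_1.5^3 g(u) du = 36.
T_6 = 36.046875.
Error = 36 − 36.046875 = -0.046875.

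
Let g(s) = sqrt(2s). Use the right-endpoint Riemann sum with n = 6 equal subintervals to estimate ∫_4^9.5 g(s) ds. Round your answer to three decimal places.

20.757

Δs = (9.5 − 4)/6 = 11/12.
Right endpoints: 59/12, 35/6, 6.75, 23/3, 103/12, 9.5.
g(59/12) ≈ 3.136, g(35/6) ≈ 3.416, g(6.75) ≈ 3.674, g(23/3) ≈ 3.916, g(103/12) ≈ 4.143, g(9.5) ≈ 4.359.
Sum = Δs · [g(59/12) + g(35/6) + g(6.75) + ...].
Sum ≈ 20.757.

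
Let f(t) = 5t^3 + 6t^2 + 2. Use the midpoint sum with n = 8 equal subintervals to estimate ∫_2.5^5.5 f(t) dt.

1400.1796875

Δt = (5.5 − 2.5)/8 = 0.375.
Midpoints: 2.6875, 3.0625, 3.4375, 3.8125, 4.1875, 4.5625, 4.9375, 5.3125.
f(2.6875) = 583231/4096, f(3.0625) = 826933/4096, f(3.4375) = 1130467/4096, f(3.8125) = 1500313/4096, f(4.1875) = 1942951/4096, f(4.5625) = 2464861/4096, f(4.9375) = 3072523/4096, f(5.3125) = 3772417/4096.
Sum = Δt · [f(2.6875) + f(3.0625) + f(3.4375) + ...].
Sum = 1400.1796875.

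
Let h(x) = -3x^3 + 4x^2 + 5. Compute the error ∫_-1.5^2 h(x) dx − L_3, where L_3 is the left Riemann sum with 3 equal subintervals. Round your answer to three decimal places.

-17.212

Exact integral: ∫_-1.5^2 h(x) dx ≈ 24.46354.
L_3 ≈ 41.67593.
Error ≈ 24.46354 − 41.67593 ≈ -17.212.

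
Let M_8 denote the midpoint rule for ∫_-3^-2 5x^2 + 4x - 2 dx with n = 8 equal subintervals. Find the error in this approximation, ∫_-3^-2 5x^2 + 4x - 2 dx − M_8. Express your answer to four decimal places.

0.0065

Exact integral: ∫_-3^-2 f(x) dx ≈ 19.666667.
M_8 = 19.66015625.
Error ≈ 19.666667 − 19.66015625 ≈ 0.0065.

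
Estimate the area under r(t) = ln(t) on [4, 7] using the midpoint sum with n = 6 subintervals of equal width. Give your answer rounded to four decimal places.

5.0773

Δt = (7 − 4)/6 = 0.5.
Midpoints: 4.25, 4.75, 5.25, 5.75, 6.25, 6.75.
r(4.25) ≈ 1.4469, r(4.75) ≈ 1.5581, r(5.25) ≈ 1.6582, r(5.75) ≈ 1.7492, r(6.25) ≈ 1.8326, r(6.75) ≈ 1.9095.
Sum = Δt · [r(4.25) + r(4.75) + r(5.25) + ...].
Sum ≈ 5.0773.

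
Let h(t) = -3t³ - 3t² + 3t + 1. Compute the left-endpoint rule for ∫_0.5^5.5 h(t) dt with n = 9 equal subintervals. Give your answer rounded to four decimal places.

-650.8410

Δt = (5.5 − 0.5)/9 = 5/9.
Left endpoints: 0.5, 19/18, 29/18, 13/6, 49/18, 59/18, 23/6, 79/18, 89/18.
h(0.5) = 1.375, h(19/18) = -5257/1944, h(29/18) = -28187/1944, h(13/6) = -2671/72, h(49/18) = -143047/1944, h(59/18) = -246977/1944, h(23/6) = -14441/72, h(79/18) = -577837/1944, h(89/18) = -816767/1944.
Sum = Δt · [h(0.5) + h(19/18) + h(29/18) + ...].
Sum ≈ -650.8410.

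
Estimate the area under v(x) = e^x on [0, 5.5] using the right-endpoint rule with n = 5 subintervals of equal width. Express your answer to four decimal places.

Δx = (5.5 − 0)/5 = 1.1.
Right endpoints: 1.1, 2.2, 3.3, 4.4, 5.5.
v(1.1) ≈ 3.0042, v(2.2) ≈ 9.0250, v(3.3) ≈ 27.1126, v(4.4) ≈ 81.4509, v(5.5) ≈ 244.6919.
Sum = Δx · [v(1.1) + v(2.2) + v(3.3) + v(4.4) + v(5.5)].
Sum ≈ 401.8131.

401.8131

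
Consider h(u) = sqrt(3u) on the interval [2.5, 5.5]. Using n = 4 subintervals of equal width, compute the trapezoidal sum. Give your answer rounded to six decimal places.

Δu = (5.5 − 2.5)/4 = 0.75.
h(2.5) ≈ 2.738613, h(3.25) ≈ 3.122499, h(4) ≈ 3.464102, h(4.75) ≈ 3.774917, h(5.5) ≈ 4.062019.
T_4 = (Δu/2)·[h(u_0) + 2h(u_1) + 2h(u_2) + 2h(u_3) + h(u_4)].
Sum ≈ 10.321375.

10.321375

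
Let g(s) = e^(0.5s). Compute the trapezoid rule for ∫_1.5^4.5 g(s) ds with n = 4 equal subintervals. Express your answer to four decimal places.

14.9138

Δs = (4.5 − 1.5)/4 = 0.75.
g(1.5) ≈ 2.1170, g(2.25) ≈ 3.0802, g(3) ≈ 4.4817, g(3.75) ≈ 6.5208, g(4.5) ≈ 9.4877.
T_4 = (Δs/2)·[g(s_0) + 2g(s_1) + 2g(s_2) + 2g(s_3) + g(s_4)].
Sum ≈ 14.9138.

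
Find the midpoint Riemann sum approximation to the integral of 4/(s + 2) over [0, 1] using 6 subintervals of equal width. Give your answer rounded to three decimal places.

Δs = (1 − 0)/6 = 1/6.
Midpoints: 1/12, 0.25, 5/12, 7/12, 0.75, 11/12.
f(1/12) = 1.92, f(0.25) = 16/9, f(5/12) = 48/29, f(7/12) = 48/31, f(0.75) = 16/11, f(11/12) = 48/35.
Sum = Δs · [f(1/12) + f(0.25) + f(5/12) + ...].
Sum ≈ 1.621.

1.621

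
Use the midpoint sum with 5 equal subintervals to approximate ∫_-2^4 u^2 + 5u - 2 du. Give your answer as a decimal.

41.28

Δu = (4 − (-2))/5 = 1.2.
Midpoints: -1.4, -0.2, 1, 2.2, 3.4.
f(-1.4) = -7.04, f(-0.2) = -2.96, f(1) = 4, f(2.2) = 13.84, f(3.4) = 26.56.
Sum = Δu · [f(-1.4) + f(-0.2) + f(1) + f(2.2) + f(3.4)].
Sum = 41.28.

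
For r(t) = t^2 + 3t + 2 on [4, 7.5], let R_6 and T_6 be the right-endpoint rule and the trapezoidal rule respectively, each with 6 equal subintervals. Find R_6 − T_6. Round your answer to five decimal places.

14.80208

R_6 ≈ 201.6672454.
T_6 ≈ 186.8651620.
R_6 − T_6 ≈ 14.80208.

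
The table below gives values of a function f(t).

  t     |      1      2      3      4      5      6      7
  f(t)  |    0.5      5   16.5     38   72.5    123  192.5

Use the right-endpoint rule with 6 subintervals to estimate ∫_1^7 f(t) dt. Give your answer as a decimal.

Δt = 1.
Sum = 1·[5 + 16.5 + 38 + 72.5 + 123 + 192.5] = 447.5.

447.5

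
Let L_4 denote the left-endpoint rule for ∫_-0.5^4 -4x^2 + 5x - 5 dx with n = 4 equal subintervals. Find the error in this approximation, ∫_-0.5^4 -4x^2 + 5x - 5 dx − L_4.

-18.984375

Exact integral: ∫_-0.5^4 f(x) dx = -68.625.
L_4 = -49.640625.
Error = -68.625 − (-49.640625) = -18.984375.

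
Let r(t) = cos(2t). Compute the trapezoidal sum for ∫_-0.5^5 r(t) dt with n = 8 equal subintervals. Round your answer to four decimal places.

0.1245

Δt = (5 − (-0.5))/8 = 0.6875.
r(-0.5) ≈ 0.5403, r(0.1875) ≈ 0.9305, r(0.875) ≈ -0.1782, r(1.5625) ≈ -0.9999, r(2.25) ≈ -0.2108, r(2.9375) ≈ 0.9178, r(3.625) ≈ 0.5679, r(4.3125) ≈ -0.6969, r(5) ≈ -0.8391.
T_8 = (Δt/2)·[r(t_0) + 2r(t_1) + ... + 2r(t_{7}) + r(t_8)].
Sum ≈ 0.1245.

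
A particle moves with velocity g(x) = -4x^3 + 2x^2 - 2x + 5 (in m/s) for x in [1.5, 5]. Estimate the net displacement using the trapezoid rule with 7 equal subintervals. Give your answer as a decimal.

Δx = (5 − 1.5)/7 = 0.5.
g(1.5) = -7, g(2) = -23, g(2.5) = -50, g(3) = -91, g(3.5) = -149, g(4) = -227, g(4.5) = -328, g(5) = -455.
T_7 = (Δx/2)·[g(x_0) + 2g(x_1) + ... + 2g(x_{6}) + g(x_7)].
Sum = -549.5.

-549.5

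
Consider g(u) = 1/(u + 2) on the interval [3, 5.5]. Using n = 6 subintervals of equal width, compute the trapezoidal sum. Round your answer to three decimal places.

0.406

Δu = (5.5 − 3)/6 = 5/12.
g(3) = 0.2, g(41/12) = 12/65, g(23/6) = 6/35, g(4.25) = 0.16, g(14/3) = 0.15, g(61/12) = 12/85, g(5.5) = 2/15.
T_6 = (Δu/2)·[g(u_0) + 2g(u_1) + ... + 2g(u_{5}) + g(u_6)].
Sum ≈ 0.406.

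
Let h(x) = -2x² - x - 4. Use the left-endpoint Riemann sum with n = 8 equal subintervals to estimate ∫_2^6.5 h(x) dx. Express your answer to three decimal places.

Δx = (6.5 − 2)/8 = 0.5625.
Left endpoints: 2, 2.5625, 3.125, 3.6875, 4.25, 4.8125, 5.375, 5.9375.
h(2) = -14, h(2.5625) = -19.6953125, h(3.125) = -26.65625, h(3.6875) = -34.8828125, h(4.25) = -44.375, h(4.8125) = -55.1328125, h(5.375) = -67.15625, h(5.9375) = -80.4453125.
Sum = Δx · [h(2) + h(2.5625) + h(3.125) + ...].
Sum ≈ -192.568.

-192.568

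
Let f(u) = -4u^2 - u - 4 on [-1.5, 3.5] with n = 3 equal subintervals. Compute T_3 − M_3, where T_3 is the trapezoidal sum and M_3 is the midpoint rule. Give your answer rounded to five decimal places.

T_3 ≈ -95.9259259.
M_3 ≈ -82.0370370.
T_3 − M_3 ≈ -13.88889.

-13.88889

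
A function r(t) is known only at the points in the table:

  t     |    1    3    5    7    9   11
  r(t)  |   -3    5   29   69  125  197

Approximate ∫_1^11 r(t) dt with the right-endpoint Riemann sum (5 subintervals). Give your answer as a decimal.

Δt = 2.
Sum = 2·[5 + 29 + 69 + 125 + 197] = 850.

850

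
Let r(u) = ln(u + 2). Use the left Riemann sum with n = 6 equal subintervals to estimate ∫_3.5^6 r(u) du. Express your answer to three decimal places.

Δu = (6 − 3.5)/6 = 5/12.
Left endpoints: 3.5, 47/12, 13/3, 4.75, 31/6, 67/12.
r(3.5) ≈ 1.705, r(47/12) ≈ 1.778, r(13/3) ≈ 1.846, r(4.75) ≈ 1.910, r(31/6) ≈ 1.969, r(67/12) ≈ 2.026.
Sum = Δu · [r(3.5) + r(47/12) + r(13/3) + ...].
Sum ≈ 4.681.

4.681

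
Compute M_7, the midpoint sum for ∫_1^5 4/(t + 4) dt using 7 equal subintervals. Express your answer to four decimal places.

Δt = (5 − 1)/7 = 4/7.
Midpoints: 9/7, 13/7, 17/7, 3, 25/7, 29/7, 33/7.
f(9/7) = 28/37, f(13/7) = 28/41, f(17/7) = 28/45, f(3) = 4/7, f(25/7) = 28/53, f(29/7) = 28/57, f(33/7) = 28/61.
Sum = Δt · [f(9/7) + f(13/7) + f(17/7) + ...].
Sum ≈ 2.3496.

2.3496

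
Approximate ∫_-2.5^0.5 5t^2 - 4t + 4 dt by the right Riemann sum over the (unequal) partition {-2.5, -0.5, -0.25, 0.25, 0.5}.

Subinterval widths: 2, 0.25, 0.5, 0.25.
Right endpoints: -0.5, -0.25, 0.25, 0.5.
f(-0.5) = 7.25, f(-0.25) = 5.3125, f(0.25) = 3.3125, f(0.5) = 3.25.
Sum = Σ Δt_i · f(t_i).
Sum = 18.296875.

18.296875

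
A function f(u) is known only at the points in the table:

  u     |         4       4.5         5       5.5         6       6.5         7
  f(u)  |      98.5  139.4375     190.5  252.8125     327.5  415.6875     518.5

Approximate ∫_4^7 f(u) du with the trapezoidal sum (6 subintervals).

817.21875

Δu = 0.5.
T_6 = (0.5/2)·[98.5 + 2·139.4375 + 2·190.5 + 2·252.8125 + 2·327.5 + 2·415.6875 + 518.5] = 817.21875.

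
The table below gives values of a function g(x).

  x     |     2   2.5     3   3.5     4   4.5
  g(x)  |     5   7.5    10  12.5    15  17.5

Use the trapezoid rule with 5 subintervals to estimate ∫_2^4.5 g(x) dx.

28.125

Δx = 0.5.
T_5 = (0.5/2)·[5 + 2·7.5 + 2·10 + 2·12.5 + 2·15 + 17.5] = 28.125.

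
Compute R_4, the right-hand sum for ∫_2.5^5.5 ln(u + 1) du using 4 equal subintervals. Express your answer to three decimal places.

5.008

Δu = (5.5 − 2.5)/4 = 0.75.
Right endpoints: 3.25, 4, 4.75, 5.5.
f(3.25) ≈ 1.447, f(4) ≈ 1.609, f(4.75) ≈ 1.749, f(5.5) ≈ 1.872.
Sum = Δu · [f(3.25) + f(4) + f(4.75) + f(5.5)].
Sum ≈ 5.008.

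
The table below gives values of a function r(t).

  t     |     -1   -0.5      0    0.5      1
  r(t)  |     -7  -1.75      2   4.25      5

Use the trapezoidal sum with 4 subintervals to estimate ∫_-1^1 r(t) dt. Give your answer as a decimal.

Δt = 0.5.
T_4 = (0.5/2)·[(-7) + 2·(-1.75) + 2·2 + 2·4.25 + 5] = 1.75.

1.75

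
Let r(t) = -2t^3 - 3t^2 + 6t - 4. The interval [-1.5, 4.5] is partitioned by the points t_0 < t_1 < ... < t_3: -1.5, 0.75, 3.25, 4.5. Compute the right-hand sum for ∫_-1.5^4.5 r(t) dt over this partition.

-491.6796875

Subinterval widths: 2.25, 2.5, 1.25.
Right endpoints: 0.75, 3.25, 4.5.
r(0.75) = -2.03125, r(3.25) = -84.84375, r(4.5) = -220.
Sum = Σ Δt_i · r(t_i).
Sum = -491.6796875.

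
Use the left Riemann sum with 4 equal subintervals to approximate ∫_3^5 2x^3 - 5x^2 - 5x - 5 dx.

Δx = (5 − 3)/4 = 0.5.
Left endpoints: 3, 3.5, 4, 4.5.
f(3) = -11, f(3.5) = 2, f(4) = 23, f(4.5) = 53.5.
Sum = Δx · [f(3) + f(3.5) + f(4) + f(4.5)].
Sum = 33.75.

33.75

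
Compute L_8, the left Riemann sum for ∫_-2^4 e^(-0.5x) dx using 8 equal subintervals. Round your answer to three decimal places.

6.195

Δx = (4 − (-2))/8 = 0.75.
Left endpoints: -2, -1.25, -0.5, 0.25, 1, 1.75, 2.5, 3.25.
f(-2) ≈ 2.718, f(-1.25) ≈ 1.868, f(-0.5) ≈ 1.284, f(0.25) ≈ 0.882, f(1) ≈ 0.607, f(1.75) ≈ 0.417, f(2.5) ≈ 0.287, f(3.25) ≈ 0.197.
Sum = Δx · [f(-2) + f(-1.25) + f(-0.5) + ...].
Sum ≈ 6.195.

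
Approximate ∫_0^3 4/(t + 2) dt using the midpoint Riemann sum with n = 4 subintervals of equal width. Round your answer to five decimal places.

Δt = (3 − 0)/4 = 0.75.
Midpoints: 0.375, 1.125, 1.875, 2.625.
f(0.375) = 32/19, f(1.125) = 1.28, f(1.875) = 32/31, f(2.625) = 32/37.
Sum = Δt · [f(0.375) + f(1.125) + f(1.875) + f(2.625)].
Sum ≈ 3.64600.

3.64600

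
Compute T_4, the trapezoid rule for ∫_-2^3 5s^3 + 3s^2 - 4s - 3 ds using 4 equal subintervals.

Δs = (3 − (-2))/4 = 1.25.
f(-2) = -23, f(-0.75) = -0.421875, f(0.5) = -3.625, f(1.75) = 25.984375, f(3) = 147.
T_4 = (Δs/2)·[f(s_0) + 2f(s_1) + 2f(s_2) + 2f(s_3) + f(s_4)].
Sum = 104.921875.

104.921875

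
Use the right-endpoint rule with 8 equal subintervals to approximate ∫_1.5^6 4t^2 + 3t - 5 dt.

354.33984375

Δt = (6 − 1.5)/8 = 0.5625.
Right endpoints: 2.0625, 2.625, 3.1875, 3.75, 4.3125, 4.875, 5.4375, 6.
f(2.0625) = 18.203125, f(2.625) = 30.4375, f(3.1875) = 45.203125, f(3.75) = 62.5, f(4.3125) = 82.328125, f(4.875) = 104.6875, f(5.4375) = 129.578125, f(6) = 157.
Sum = Δt · [f(2.0625) + f(2.625) + f(3.1875) + ...].
Sum = 354.33984375.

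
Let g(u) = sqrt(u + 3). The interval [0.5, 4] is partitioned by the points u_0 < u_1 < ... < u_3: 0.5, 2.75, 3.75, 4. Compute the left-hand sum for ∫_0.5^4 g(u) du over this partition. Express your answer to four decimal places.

Subinterval widths: 2.25, 1, 0.25.
Left endpoints: 0.5, 2.75, 3.75.
g(0.5) ≈ 1.8708, g(2.75) ≈ 2.3979, g(3.75) ≈ 2.5981.
Sum = Σ Δu_i · g(u_i).
Sum ≈ 7.2568.

7.2568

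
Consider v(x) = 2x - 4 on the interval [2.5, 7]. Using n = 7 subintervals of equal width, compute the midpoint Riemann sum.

Δx = (7 − 2.5)/7 = 9/14.
Midpoints: 79/28, 97/28, 115/28, 4.75, 151/28, 169/28, 187/28.
v(79/28) = 23/14, v(97/28) = 41/14, v(115/28) = 59/14, v(4.75) = 5.5, v(151/28) = 95/14, v(169/28) = 113/14, v(187/28) = 131/14.
Sum = Δx · [v(79/28) + v(97/28) + v(115/28) + ...].
Sum = 24.75.

24.75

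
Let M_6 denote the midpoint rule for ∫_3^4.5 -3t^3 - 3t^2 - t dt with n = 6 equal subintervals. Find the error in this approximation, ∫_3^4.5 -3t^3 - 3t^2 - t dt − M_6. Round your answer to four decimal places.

Exact integral: ∫_3^4.5 f(t) dt = -316.546875.
M_6 ≈ -316.259766.
Error ≈ -316.546875 − (-316.259766) ≈ -0.2871.

-0.2871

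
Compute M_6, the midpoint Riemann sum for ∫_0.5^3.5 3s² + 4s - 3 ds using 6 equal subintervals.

Δs = (3.5 − 0.5)/6 = 0.5.
Midpoints: 0.75, 1.25, 1.75, 2.25, 2.75, 3.25.
f(0.75) = 1.6875, f(1.25) = 6.6875, f(1.75) = 13.1875, f(2.25) = 21.1875, f(2.75) = 30.6875, f(3.25) = 41.6875.
Sum = Δs · [f(0.75) + f(1.25) + f(1.75) + ...].
Sum = 57.5625.

57.5625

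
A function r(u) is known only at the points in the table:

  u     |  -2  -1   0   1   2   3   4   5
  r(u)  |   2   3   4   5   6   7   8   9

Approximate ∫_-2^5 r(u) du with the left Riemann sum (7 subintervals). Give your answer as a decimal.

Δu = 1.
Sum = 1·[2 + 3 + 4 + 5 + 6 + 7 + 8] = 35.

35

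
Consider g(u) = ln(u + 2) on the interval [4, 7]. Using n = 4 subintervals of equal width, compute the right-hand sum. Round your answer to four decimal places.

6.1739

Δu = (7 − 4)/4 = 0.75.
Right endpoints: 4.75, 5.5, 6.25, 7.
g(4.75) ≈ 1.9095, g(5.5) ≈ 2.0149, g(6.25) ≈ 2.1102, g(7) ≈ 2.1972.
Sum = Δu · [g(4.75) + g(5.5) + g(6.25) + g(7)].
Sum ≈ 6.1739.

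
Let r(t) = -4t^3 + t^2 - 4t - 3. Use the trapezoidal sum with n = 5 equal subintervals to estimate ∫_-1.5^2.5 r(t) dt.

-49.8

Δt = (2.5 − (-1.5))/5 = 0.8.
r(-1.5) = 18.75, r(-0.7) = 1.662, r(0.1) = -3.394, r(0.9) = -8.706, r(1.7) = -26.562, r(2.5) = -69.25.
T_5 = (Δt/2)·[r(t_0) + 2r(t_1) + ... + 2r(t_{4}) + r(t_5)].
Sum = -49.8.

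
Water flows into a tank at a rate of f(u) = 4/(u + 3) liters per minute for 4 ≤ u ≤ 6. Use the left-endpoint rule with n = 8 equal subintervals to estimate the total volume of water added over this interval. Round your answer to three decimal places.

1.021

Δu = (6 − 4)/8 = 0.25.
Left endpoints: 4, 4.25, 4.5, 4.75, 5, 5.25, 5.5, 5.75.
f(4) = 4/7, f(4.25) = 16/29, f(4.5) = 8/15, f(4.75) = 16/31, f(5) = 0.5, f(5.25) = 16/33, f(5.5) = 8/17, f(5.75) = 16/35.
Sum = Δu · [f(4) + f(4.25) + f(4.5) + ...].
Sum ≈ 1.021.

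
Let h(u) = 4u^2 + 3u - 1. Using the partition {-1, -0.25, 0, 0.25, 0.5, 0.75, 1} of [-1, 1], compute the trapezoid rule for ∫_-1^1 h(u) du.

1

Subinterval widths: 0.75, 0.25, 0.25, 0.25, 0.25, 0.25.
h(-1) = 0, h(-0.25) = -1.5, h(0) = -1, h(0.25) = 0, h(0.5) = 1.5, h(0.75) = 3.5, h(1) = 6.
On each subinterval the trapezoid contributes (Δu_i/2)·[h(u_{i-1}) + h(u_i)].
Sum = 1.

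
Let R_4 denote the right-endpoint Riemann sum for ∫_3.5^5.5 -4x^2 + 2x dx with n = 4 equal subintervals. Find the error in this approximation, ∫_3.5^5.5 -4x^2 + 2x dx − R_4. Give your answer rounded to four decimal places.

Exact integral: ∫_3.5^5.5 f(x) dx ≈ -146.666667.
R_4 = -164.
Error ≈ -146.666667 − (-164) ≈ 17.3333.

17.3333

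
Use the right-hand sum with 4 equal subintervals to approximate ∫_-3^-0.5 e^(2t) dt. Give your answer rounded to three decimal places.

0.320

Δt = (-0.5 − (-3))/4 = 0.625.
Right endpoints: -2.375, -1.75, -1.125, -0.5.
f(-2.375) ≈ 0.009, f(-1.75) ≈ 0.030, f(-1.125) ≈ 0.105, f(-0.5) ≈ 0.368.
Sum = Δt · [f(-2.375) + f(-1.75) + f(-1.125) + f(-0.5)].
Sum ≈ 0.320.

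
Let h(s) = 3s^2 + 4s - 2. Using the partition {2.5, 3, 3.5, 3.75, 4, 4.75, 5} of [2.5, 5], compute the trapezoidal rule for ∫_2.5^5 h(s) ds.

Subinterval widths: 0.5, 0.5, 0.25, 0.25, 0.75, 0.25.
h(2.5) = 26.75, h(3) = 37, h(3.5) = 48.75, h(3.75) = 55.1875, h(4) = 62, h(4.75) = 84.6875, h(5) = 93.
On each subinterval the trapezoid contributes (Δs_i/2)·[h(s_{i-1}) + h(s_i)].
Sum = 142.234375.

142.234375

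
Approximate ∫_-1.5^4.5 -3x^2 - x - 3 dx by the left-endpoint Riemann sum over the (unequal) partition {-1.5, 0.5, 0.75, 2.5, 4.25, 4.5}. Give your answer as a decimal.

-84.875

Subinterval widths: 2, 0.25, 1.75, 1.75, 0.25.
Left endpoints: -1.5, 0.5, 0.75, 2.5, 4.25.
f(-1.5) = -8.25, f(0.5) = -4.25, f(0.75) = -5.4375, f(2.5) = -24.25, f(4.25) = -61.4375.
Sum = Σ Δx_i · f(x_i).
Sum = -84.875.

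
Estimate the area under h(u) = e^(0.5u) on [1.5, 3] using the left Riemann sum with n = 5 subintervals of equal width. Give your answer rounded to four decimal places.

4.3835

Δu = (3 − 1.5)/5 = 0.3.
Left endpoints: 1.5, 1.8, 2.1, 2.4, 2.7.
h(1.5) ≈ 2.1170, h(1.8) ≈ 2.4596, h(2.1) ≈ 2.8577, h(2.4) ≈ 3.3201, h(2.7) ≈ 3.8574.
Sum = Δu · [h(1.5) + h(1.8) + h(2.1) + h(2.4) + h(2.7)].
Sum ≈ 4.3835.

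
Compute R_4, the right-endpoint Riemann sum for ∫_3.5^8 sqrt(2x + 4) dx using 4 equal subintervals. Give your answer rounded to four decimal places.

18.2951

Δx = (8 − 3.5)/4 = 1.125.
Right endpoints: 4.625, 5.75, 6.875, 8.
f(4.625) ≈ 3.6401, f(5.75) ≈ 3.9370, f(6.875) ≈ 4.2131, f(8) ≈ 4.4721.
Sum = Δx · [f(4.625) + f(5.75) + f(6.875) + f(8)].
Sum ≈ 18.2951.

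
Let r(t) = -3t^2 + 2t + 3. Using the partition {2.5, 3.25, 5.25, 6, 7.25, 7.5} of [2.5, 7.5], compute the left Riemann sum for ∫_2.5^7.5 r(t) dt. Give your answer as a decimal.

-255.625

Subinterval widths: 0.75, 2, 0.75, 1.25, 0.25.
Left endpoints: 2.5, 3.25, 5.25, 6, 7.25.
r(2.5) = -10.75, r(3.25) = -22.1875, r(5.25) = -69.1875, r(6) = -93, r(7.25) = -140.1875.
Sum = Σ Δt_i · r(t_i).
Sum = -255.625.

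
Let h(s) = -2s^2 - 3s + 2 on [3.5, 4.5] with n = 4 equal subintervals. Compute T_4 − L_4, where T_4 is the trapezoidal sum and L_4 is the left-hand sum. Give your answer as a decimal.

T_4 = -42.1875.
L_4 = -39.8125.
T_4 − L_4 = -2.375.

-2.375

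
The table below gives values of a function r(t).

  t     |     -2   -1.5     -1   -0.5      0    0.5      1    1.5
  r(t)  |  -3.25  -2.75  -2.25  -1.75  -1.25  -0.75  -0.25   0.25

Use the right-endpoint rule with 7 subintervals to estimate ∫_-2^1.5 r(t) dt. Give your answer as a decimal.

-4.375

Δt = 0.5.
Sum = 0.5·[(-2.75) + (-2.25) + (-1.75) + (-1.25) + (-0.75) + (-0.25) + 0.25] = -4.375.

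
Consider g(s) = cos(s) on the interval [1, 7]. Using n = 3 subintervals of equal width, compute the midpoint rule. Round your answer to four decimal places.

Δs = (7 − 1)/3 = 2.
Midpoints: 2, 4, 6.
g(2) ≈ -0.4161, g(4) ≈ -0.6536, g(6) ≈ 0.9602.
Sum = Δs · [g(2) + g(4) + g(6)].
Sum ≈ -0.2192.

-0.2192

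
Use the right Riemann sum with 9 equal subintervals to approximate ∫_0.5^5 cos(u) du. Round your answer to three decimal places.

-1.557

Δu = (5 − 0.5)/9 = 0.5.
Right endpoints: 1, 1.5, 2, 2.5, 3, 3.5, 4, 4.5, 5.
f(1) ≈ 0.540, f(1.5) ≈ 0.071, f(2) ≈ -0.416, f(2.5) ≈ -0.801, f(3) ≈ -0.990, f(3.5) ≈ -0.936, f(4) ≈ -0.654, f(4.5) ≈ -0.211, f(5) ≈ 0.284.
Sum = Δu · [f(1) + f(1.5) + f(2) + ...].
Sum ≈ -1.557.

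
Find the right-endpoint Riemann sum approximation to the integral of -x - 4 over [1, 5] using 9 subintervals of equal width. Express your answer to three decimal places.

-28.889

Δx = (5 − 1)/9 = 4/9.
Right endpoints: 13/9, 17/9, 7/3, 25/9, 29/9, 11/3, 37/9, 41/9, 5.
f(13/9) = -49/9, f(17/9) = -53/9, f(7/3) = -19/3, f(25/9) = -61/9, f(29/9) = -65/9, f(11/3) = -23/3, f(37/9) = -73/9, f(41/9) = -77/9, f(5) = -9.
Sum = Δx · [f(13/9) + f(17/9) + f(7/3) + ...].
Sum ≈ -28.889.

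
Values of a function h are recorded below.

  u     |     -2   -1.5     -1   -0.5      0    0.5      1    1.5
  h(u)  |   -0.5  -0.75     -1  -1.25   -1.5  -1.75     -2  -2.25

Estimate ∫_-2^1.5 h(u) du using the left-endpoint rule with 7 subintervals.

Δu = 0.5.
Sum = 0.5·[(-0.5) + (-0.75) + (-1) + (-1.25) + (-1.5) + (-1.75) + (-2)] = -4.375.

-4.375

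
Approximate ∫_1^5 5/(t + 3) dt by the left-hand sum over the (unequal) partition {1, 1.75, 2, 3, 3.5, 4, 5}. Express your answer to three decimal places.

3.716

Subinterval widths: 0.75, 0.25, 1, 0.5, 0.5, 1.
Left endpoints: 1, 1.75, 2, 3, 3.5, 4.
f(1) = 1.25, f(1.75) = 20/19, f(2) = 1, f(3) = 5/6, f(3.5) = 10/13, f(4) = 5/7.
Sum = Σ Δt_i · f(t_i).
Sum ≈ 3.716.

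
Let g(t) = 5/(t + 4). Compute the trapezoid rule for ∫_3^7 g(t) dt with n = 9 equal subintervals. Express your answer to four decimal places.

Δt = (7 − 3)/9 = 4/9.
g(3) = 5/7, g(31/9) = 45/67, g(35/9) = 45/71, g(13/3) = 0.6, g(43/9) = 45/79, g(47/9) = 45/83, g(17/3) = 15/29, g(55/9) = 45/91, g(59/9) = 9/19, g(7) = 5/11.
T_9 = (Δt/2)·[g(t_0) + 2g(t_1) + ... + 2g(t_{8}) + g(t_9)].
Sum ≈ 2.2609.

2.2609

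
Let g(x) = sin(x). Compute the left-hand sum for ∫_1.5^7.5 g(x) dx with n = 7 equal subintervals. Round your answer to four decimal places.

-0.2333

Δx = (7.5 − 1.5)/7 = 6/7.
Left endpoints: 1.5, 33/14, 45/14, 57/14, 69/14, 81/14, 93/14.
g(1.5) ≈ 0.9975, g(33/14) ≈ 0.7064, g(45/14) ≈ -0.0726, g(57/14) ≈ -0.8015, g(69/14) ≈ -0.9767, g(81/14) ≈ -0.4772, g(93/14) ≈ 0.3520.
Sum = Δx · [g(1.5) + g(33/14) + g(45/14) + ...].
Sum ≈ -0.2333.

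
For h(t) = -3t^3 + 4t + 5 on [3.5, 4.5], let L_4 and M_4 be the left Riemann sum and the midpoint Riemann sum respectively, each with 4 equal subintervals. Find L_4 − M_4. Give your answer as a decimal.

L_4 = -156.78125.
M_4 = -173.8125.
L_4 − M_4 = 17.03125.

17.03125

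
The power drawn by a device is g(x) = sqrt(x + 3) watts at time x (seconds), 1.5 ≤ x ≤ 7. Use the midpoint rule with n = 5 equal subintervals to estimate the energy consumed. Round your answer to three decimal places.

14.722

Δx = (7 − 1.5)/5 = 1.1.
Midpoints: 2.05, 3.15, 4.25, 5.35, 6.45.
g(2.05) ≈ 2.247, g(3.15) ≈ 2.480, g(4.25) ≈ 2.693, g(5.35) ≈ 2.890, g(6.45) ≈ 3.074.
Sum = Δx · [g(2.05) + g(3.15) + g(4.25) + g(5.35) + g(6.45)].
Sum ≈ 14.722.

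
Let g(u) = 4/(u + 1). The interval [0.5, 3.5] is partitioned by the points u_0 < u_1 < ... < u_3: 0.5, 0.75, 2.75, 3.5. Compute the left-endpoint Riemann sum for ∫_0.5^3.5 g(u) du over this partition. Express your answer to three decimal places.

Subinterval widths: 0.25, 2, 0.75.
Left endpoints: 0.5, 0.75, 2.75.
g(0.5) = 8/3, g(0.75) = 16/7, g(2.75) = 16/15.
Sum = Σ Δu_i · g(u_i).
Sum ≈ 6.038.

6.038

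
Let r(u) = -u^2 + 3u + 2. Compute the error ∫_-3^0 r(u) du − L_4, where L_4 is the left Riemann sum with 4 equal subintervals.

7.03125

Exact integral: ∫_-3^0 r(u) du = -16.5.
L_4 = -23.53125.
Error = -16.5 − (-23.53125) = 7.03125.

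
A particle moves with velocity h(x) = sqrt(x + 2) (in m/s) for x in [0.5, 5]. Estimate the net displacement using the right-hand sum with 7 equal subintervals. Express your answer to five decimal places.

10.04943

Δx = (5 − 0.5)/7 = 9/14.
Right endpoints: 8/7, 25/14, 17/7, 43/14, 26/7, 61/14, 5.
h(8/7) ≈ 1.77281, h(25/14) ≈ 1.94569, h(17/7) ≈ 2.10442, h(43/14) ≈ 2.25198, h(26/7) ≈ 2.39046, h(61/14) ≈ 2.52134, h(5) ≈ 2.64575.
Sum = Δx · [h(8/7) + h(25/14) + h(17/7) + ...].
Sum ≈ 10.04943.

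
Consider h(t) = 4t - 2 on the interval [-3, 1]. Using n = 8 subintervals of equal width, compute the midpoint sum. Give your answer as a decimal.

-24

Δt = (1 − (-3))/8 = 0.5.
Midpoints: -2.75, -2.25, -1.75, -1.25, -0.75, -0.25, 0.25, 0.75.
h(-2.75) = -13, h(-2.25) = -11, h(-1.75) = -9, h(-1.25) = -7, h(-0.75) = -5, h(-0.25) = -3, h(0.25) = -1, h(0.75) = 1.
Sum = Δt · [h(-2.75) + h(-2.25) + h(-1.75) + ...].
Sum = -24.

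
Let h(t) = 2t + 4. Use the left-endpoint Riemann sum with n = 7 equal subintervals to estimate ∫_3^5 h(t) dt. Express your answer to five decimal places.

Δt = (5 − 3)/7 = 2/7.
Left endpoints: 3, 23/7, 25/7, 27/7, 29/7, 31/7, 33/7.
h(3) = 10, h(23/7) = 74/7, h(25/7) = 78/7, h(27/7) = 82/7, h(29/7) = 86/7, h(31/7) = 90/7, h(33/7) = 94/7.
Sum = Δt · [h(3) + h(23/7) + h(25/7) + ...].
Sum ≈ 23.42857.

23.42857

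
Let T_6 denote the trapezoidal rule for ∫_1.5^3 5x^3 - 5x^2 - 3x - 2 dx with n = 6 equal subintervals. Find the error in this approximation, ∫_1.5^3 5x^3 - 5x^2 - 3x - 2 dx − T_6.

-0.44921875

Exact integral: ∫_1.5^3 f(x) dx = 42.421875.
T_6 = 42.87109375.
Error = 42.421875 − 42.87109375 = -0.44921875.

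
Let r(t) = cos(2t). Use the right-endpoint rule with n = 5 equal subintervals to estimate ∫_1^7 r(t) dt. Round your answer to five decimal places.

Δt = (7 − 1)/5 = 1.2.
Right endpoints: 2.2, 3.4, 4.6, 5.8, 7.
r(2.2) ≈ -0.30733, r(3.4) ≈ 0.86940, r(4.6) ≈ -0.97484, r(5.8) ≈ 0.56829, r(7) ≈ 0.13674.
Sum = Δt · [r(2.2) + r(3.4) + r(4.6) + r(5.8) + r(7)].
Sum ≈ 0.35070.

0.35070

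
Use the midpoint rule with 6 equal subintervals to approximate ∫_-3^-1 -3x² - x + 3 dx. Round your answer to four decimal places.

Δx = (-1 − (-3))/6 = 1/3.
Midpoints: -17/6, -2.5, -13/6, -11/6, -1.5, -7/6.
f(-17/6) = -18.25, f(-2.5) = -13.25, f(-13/6) = -107/12, f(-11/6) = -5.25, f(-1.5) = -2.25, f(-7/6) = 1/12.
Sum = Δx · [f(-17/6) + f(-2.5) + f(-13/6) + ...].
Sum ≈ -15.9444.

-15.9444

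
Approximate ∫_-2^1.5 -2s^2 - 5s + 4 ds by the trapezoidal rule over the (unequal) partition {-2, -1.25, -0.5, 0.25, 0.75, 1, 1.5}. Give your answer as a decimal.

10.28125

Subinterval widths: 0.75, 0.75, 0.75, 0.5, 0.25, 0.5.
f(-2) = 6, f(-1.25) = 7.125, f(-0.5) = 6, f(0.25) = 2.625, f(0.75) = -0.875, f(1) = -3, f(1.5) = -8.
On each subinterval the trapezoid contributes (Δs_i/2)·[f(s_{i-1}) + f(s_i)].
Sum = 10.28125.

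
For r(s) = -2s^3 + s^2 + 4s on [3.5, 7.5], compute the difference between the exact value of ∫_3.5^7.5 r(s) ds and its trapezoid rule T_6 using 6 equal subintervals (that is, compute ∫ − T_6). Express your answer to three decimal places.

9.481

Exact integral: ∫_3.5^7.5 r(s) ds ≈ -1292.66667.
T_6 ≈ -1302.14815.
Error ≈ -1292.66667 − (-1302.14815) ≈ 9.481.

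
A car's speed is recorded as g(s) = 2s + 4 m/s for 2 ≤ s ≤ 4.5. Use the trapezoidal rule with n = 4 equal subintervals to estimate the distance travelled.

Δs = (4.5 − 2)/4 = 0.625.
g(2) = 8, g(2.625) = 9.25, g(3.25) = 10.5, g(3.875) = 11.75, g(4.5) = 13.
T_4 = (Δs/2)·[g(s_0) + 2g(s_1) + 2g(s_2) + 2g(s_3) + g(s_4)].
Sum = 26.25.

26.25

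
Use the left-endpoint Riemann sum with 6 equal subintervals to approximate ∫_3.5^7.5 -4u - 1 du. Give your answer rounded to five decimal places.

-86.66667

Δu = (7.5 − 3.5)/6 = 2/3.
Left endpoints: 3.5, 25/6, 29/6, 5.5, 37/6, 41/6.
f(3.5) = -15, f(25/6) = -53/3, f(29/6) = -61/3, f(5.5) = -23, f(37/6) = -77/3, f(41/6) = -85/3.
Sum = Δu · [f(3.5) + f(25/6) + f(29/6) + ...].
Sum ≈ -86.66667.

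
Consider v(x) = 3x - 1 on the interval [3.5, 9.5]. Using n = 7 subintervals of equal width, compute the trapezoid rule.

Δx = (9.5 − 3.5)/7 = 6/7.
v(3.5) = 9.5, v(61/14) = 169/14, v(73/14) = 205/14, v(85/14) = 241/14, v(97/14) = 277/14, v(109/14) = 313/14, v(121/14) = 349/14, v(9.5) = 27.5.
T_7 = (Δx/2)·[v(x_0) + 2v(x_1) + ... + 2v(x_{6}) + v(x_7)].
Sum = 111.

111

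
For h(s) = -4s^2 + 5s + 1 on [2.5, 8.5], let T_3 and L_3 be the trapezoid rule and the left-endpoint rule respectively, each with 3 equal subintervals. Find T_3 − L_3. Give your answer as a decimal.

-234

T_3 = -643.
L_3 = -409.
T_3 − L_3 = -234.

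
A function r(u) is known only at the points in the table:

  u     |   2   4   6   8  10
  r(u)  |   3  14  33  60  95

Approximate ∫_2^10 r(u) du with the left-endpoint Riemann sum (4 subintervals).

220

Δu = 2.
Sum = 2·[3 + 14 + 33 + 60] = 220.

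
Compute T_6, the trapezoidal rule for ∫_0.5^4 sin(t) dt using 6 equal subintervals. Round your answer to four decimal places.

Δt = (4 − 0.5)/6 = 7/12.
f(0.5) ≈ 0.4794, f(13/12) ≈ 0.8835, f(5/3) ≈ 0.9954, f(2.25) ≈ 0.7781, f(17/6) ≈ 0.3034, f(41/12) ≈ -0.2716, f(4) ≈ -0.7568.
T_6 = (Δt/2)·[f(t_0) + 2f(t_1) + ... + 2f(t_{5}) + f(t_6)].
Sum ≈ 1.4876.

1.4876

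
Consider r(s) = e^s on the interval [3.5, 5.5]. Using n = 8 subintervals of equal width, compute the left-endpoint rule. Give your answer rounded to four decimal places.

186.2302

Δs = (5.5 − 3.5)/8 = 0.25.
Left endpoints: 3.5, 3.75, 4, 4.25, 4.5, 4.75, 5, 5.25.
r(3.5) ≈ 33.1155, r(3.75) ≈ 42.5211, r(4) ≈ 54.5982, r(4.25) ≈ 70.1054, r(4.5) ≈ 90.0171, r(4.75) ≈ 115.5843, r(5) ≈ 148.4132, r(5.25) ≈ 190.5663.
Sum = Δs · [r(3.5) + r(3.75) + r(4) + ...].
Sum ≈ 186.2302.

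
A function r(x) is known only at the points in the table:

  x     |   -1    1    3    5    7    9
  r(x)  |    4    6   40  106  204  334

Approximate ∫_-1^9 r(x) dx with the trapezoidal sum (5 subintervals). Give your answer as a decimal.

Δx = 2.
T_5 = (2/2)·[4 + 2·6 + 2·40 + 2·106 + 2·204 + 334] = 1050.

1050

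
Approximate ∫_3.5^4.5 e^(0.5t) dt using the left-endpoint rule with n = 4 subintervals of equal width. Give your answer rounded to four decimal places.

Δt = (4.5 − 3.5)/4 = 0.25.
Left endpoints: 3.5, 3.75, 4, 4.25.
f(3.5) ≈ 5.7546, f(3.75) ≈ 6.5208, f(4) ≈ 7.3891, f(4.25) ≈ 8.3729.
Sum = Δt · [f(3.5) + f(3.75) + f(4) + f(4.25)].
Sum ≈ 7.0093.

7.0093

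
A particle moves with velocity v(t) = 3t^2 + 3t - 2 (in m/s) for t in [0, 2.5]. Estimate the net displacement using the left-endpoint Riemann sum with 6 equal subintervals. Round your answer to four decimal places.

14.7483

Δt = (2.5 − 0)/6 = 5/12.
Left endpoints: 0, 5/12, 5/6, 1.25, 5/3, 25/12.
v(0) = -2, v(5/12) = -11/48, v(5/6) = 31/12, v(1.25) = 6.4375, v(5/3) = 34/3, v(25/12) = 829/48.
Sum = Δt · [v(0) + v(5/12) + v(5/6) + ...].
Sum ≈ 14.7483.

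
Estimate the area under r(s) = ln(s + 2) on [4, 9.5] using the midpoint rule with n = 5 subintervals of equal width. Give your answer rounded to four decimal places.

11.8404

Δs = (9.5 − 4)/5 = 1.1.
Midpoints: 4.55, 5.65, 6.75, 7.85, 8.95.
r(4.55) ≈ 1.8795, r(5.65) ≈ 2.0347, r(6.75) ≈ 2.1691, r(7.85) ≈ 2.2875, r(8.95) ≈ 2.3933.
Sum = Δs · [r(4.55) + r(5.65) + r(6.75) + r(7.85) + r(8.95)].
Sum ≈ 11.8404.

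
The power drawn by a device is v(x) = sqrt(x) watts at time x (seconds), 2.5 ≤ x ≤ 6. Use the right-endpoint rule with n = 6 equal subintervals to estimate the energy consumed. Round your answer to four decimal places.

7.4128

Δx = (6 − 2.5)/6 = 7/12.
Right endpoints: 37/12, 11/3, 4.25, 29/6, 65/12, 6.
v(37/12) ≈ 1.7559, v(11/3) ≈ 1.9149, v(4.25) ≈ 2.0616, v(29/6) ≈ 2.1985, v(65/12) ≈ 2.3274, v(6) ≈ 2.4495.
Sum = Δx · [v(37/12) + v(11/3) + v(4.25) + ...].
Sum ≈ 7.4128.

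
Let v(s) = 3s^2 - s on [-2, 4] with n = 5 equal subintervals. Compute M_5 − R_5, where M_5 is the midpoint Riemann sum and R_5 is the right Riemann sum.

-24.48

M_5 = 63.84.
R_5 = 88.32.
M_5 − R_5 = -24.48.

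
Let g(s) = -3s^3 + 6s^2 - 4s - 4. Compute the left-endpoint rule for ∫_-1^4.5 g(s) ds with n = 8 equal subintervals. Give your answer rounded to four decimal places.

Δs = (4.5 − (-1))/8 = 0.6875.
Left endpoints: -1, -0.3125, 0.375, 1.0625, 1.75, 2.4375, 3.125, 3.8125.
g(-1) = 9, g(-0.3125) = -8489/4096, g(0.375) = -2465/512, g(1.0625) = -20787/4096, g(1.75) = -8.703125, g(2.4375) = -88261/4096, g(3.125) = -25323/512, g(3.8125) = -402575/4096.
Sum = Δs · [g(-1) + g(-0.3125) + g(0.375) + ...].
Sum ≈ -124.4080.

-124.4080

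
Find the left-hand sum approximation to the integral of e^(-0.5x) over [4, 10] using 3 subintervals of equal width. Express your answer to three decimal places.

Δx = (10 − 4)/3 = 2.
Left endpoints: 4, 6, 8.
f(4) ≈ 0.135, f(6) ≈ 0.050, f(8) ≈ 0.018.
Sum = Δx · [f(4) + f(6) + f(8)].
Sum ≈ 0.407.

0.407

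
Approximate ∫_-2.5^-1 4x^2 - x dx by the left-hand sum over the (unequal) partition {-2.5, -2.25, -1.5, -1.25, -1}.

Subinterval widths: 0.25, 0.75, 0.25, 0.25.
Left endpoints: -2.5, -2.25, -1.5, -1.25.
f(-2.5) = 27.5, f(-2.25) = 22.5, f(-1.5) = 10.5, f(-1.25) = 7.5.
Sum = Σ Δx_i · f(x_i).
Sum = 28.25.

28.25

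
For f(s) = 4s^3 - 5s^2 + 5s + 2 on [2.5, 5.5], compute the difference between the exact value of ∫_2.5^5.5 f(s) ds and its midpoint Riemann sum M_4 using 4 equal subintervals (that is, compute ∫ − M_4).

Exact integral: ∫_2.5^5.5 f(s) ds = 690.75.
M_4 = 684.703125.
Error = 690.75 − 684.703125 = 6.046875.

6.046875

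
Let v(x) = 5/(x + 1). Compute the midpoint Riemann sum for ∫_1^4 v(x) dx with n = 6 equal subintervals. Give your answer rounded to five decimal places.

4.57065

Δx = (4 − 1)/6 = 0.5.
Midpoints: 1.25, 1.75, 2.25, 2.75, 3.25, 3.75.
v(1.25) = 20/9, v(1.75) = 20/11, v(2.25) = 20/13, v(2.75) = 4/3, v(3.25) = 20/17, v(3.75) = 20/19.
Sum = Δx · [v(1.25) + v(1.75) + v(2.25) + ...].
Sum ≈ 4.57065.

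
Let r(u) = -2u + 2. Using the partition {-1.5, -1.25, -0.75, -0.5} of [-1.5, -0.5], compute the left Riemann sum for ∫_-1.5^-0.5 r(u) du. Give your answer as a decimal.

Subinterval widths: 0.25, 0.5, 0.25.
Left endpoints: -1.5, -1.25, -0.75.
r(-1.5) = 5, r(-1.25) = 4.5, r(-0.75) = 3.5.
Sum = Σ Δu_i · r(u_i).
Sum = 4.375.

4.375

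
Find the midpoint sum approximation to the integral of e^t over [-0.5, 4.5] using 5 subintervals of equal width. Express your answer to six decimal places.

Δt = (4.5 − (-0.5))/5 = 1.
Midpoints: 0, 1, 2, 3, 4.
f(0) ≈ 1.000000, f(1) ≈ 2.718282, f(2) ≈ 7.389056, f(3) ≈ 20.085537, f(4) ≈ 54.598150.
Sum = Δt · [f(0) + f(1) + f(2) + f(3) + f(4)].
Sum ≈ 85.791025.

85.791025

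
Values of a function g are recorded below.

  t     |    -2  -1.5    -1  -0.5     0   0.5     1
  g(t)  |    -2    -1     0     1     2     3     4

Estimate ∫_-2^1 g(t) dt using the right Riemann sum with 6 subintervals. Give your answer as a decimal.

4.5

Δt = 0.5.
Sum = 0.5·[(-1) + 0 + 1 + 2 + 3 + 4] = 4.5.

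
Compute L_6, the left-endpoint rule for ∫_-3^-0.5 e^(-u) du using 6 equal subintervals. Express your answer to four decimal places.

Δu = (-0.5 − (-3))/6 = 5/12.
Left endpoints: -3, -31/12, -13/6, -1.75, -4/3, -11/12.
f(-3) ≈ 20.0855, f(-31/12) ≈ 13.2412, f(-13/6) ≈ 8.7291, f(-1.75) ≈ 5.7546, f(-4/3) ≈ 3.7937, f(-11/12) ≈ 2.5009.
Sum = Δu · [f(-3) + f(-31/12) + f(-13/6) + ...].
Sum ≈ 22.5438.

22.5438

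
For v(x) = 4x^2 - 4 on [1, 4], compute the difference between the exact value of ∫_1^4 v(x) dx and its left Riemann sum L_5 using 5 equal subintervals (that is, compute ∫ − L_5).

17.28

Exact integral: ∫_1^4 v(x) dx = 72.
L_5 = 54.72.
Error = 72 − 54.72 = 17.28.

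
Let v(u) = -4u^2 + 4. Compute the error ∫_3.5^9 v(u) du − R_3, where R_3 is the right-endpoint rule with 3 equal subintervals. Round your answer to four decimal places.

264.4074

Exact integral: ∫_3.5^9 v(u) du ≈ -892.833333.
R_3 ≈ -1157.240741.
Error ≈ -892.833333 − (-1157.240741) ≈ 264.4074.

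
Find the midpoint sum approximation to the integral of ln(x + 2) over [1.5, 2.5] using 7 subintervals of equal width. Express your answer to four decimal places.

Δx = (2.5 − 1.5)/7 = 1/7.
Midpoints: 11/7, 12/7, 13/7, 2, 15/7, 16/7, 17/7.
f(11/7) ≈ 1.2730, f(12/7) ≈ 1.3122, f(13/7) ≈ 1.3499, f(2) ≈ 1.3863, f(15/7) ≈ 1.4214, f(16/7) ≈ 1.4553, f(17/7) ≈ 1.4881.
Sum = Δx · [f(11/7) + f(12/7) + f(13/7) + ...].
Sum ≈ 1.3837.

1.3837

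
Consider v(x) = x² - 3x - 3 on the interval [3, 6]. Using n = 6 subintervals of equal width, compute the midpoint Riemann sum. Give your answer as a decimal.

13.4375

Δx = (6 − 3)/6 = 0.5.
Midpoints: 3.25, 3.75, 4.25, 4.75, 5.25, 5.75.
v(3.25) = -2.1875, v(3.75) = -0.1875, v(4.25) = 2.3125, v(4.75) = 5.3125, v(5.25) = 8.8125, v(5.75) = 12.8125.
Sum = Δx · [v(3.25) + v(3.75) + v(4.25) + ...].
Sum = 13.4375.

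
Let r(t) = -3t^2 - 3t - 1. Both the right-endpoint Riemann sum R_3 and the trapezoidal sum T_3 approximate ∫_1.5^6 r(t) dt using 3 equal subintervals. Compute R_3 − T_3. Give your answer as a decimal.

-86.0625

R_3 = -358.875.
T_3 = -272.8125.
R_3 − T_3 = -86.0625.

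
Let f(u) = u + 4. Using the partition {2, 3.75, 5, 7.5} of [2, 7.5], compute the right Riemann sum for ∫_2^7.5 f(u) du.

53.5625

Subinterval widths: 1.75, 1.25, 2.5.
Right endpoints: 3.75, 5, 7.5.
f(3.75) = 7.75, f(5) = 9, f(7.5) = 11.5.
Sum = Σ Δu_i · f(u_i).
Sum = 53.5625.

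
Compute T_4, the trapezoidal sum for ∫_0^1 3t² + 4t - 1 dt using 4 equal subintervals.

Δt = (1 − 0)/4 = 0.25.
f(0) = -1, f(0.25) = 0.1875, f(0.5) = 1.75, f(0.75) = 3.6875, f(1) = 6.
T_4 = (Δt/2)·[f(t_0) + 2f(t_1) + 2f(t_2) + 2f(t_3) + f(t_4)].
Sum = 2.03125.

2.03125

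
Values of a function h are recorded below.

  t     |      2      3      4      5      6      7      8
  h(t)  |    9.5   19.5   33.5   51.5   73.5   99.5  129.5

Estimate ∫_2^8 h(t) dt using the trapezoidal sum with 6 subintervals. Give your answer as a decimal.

Δt = 1.
T_6 = (1/2)·[9.5 + 2·19.5 + 2·33.5 + 2·51.5 + 2·73.5 + 2·99.5 + 129.5] = 347.

347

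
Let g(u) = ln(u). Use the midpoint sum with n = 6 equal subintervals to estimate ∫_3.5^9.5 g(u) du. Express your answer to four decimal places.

Δu = (9.5 − 3.5)/6 = 1.
Midpoints: 4, 5, 6, 7, 8, 9.
g(4) ≈ 1.3863, g(5) ≈ 1.6094, g(6) ≈ 1.7918, g(7) ≈ 1.9459, g(8) ≈ 2.0794, g(9) ≈ 2.1972.
Sum = Δu · [g(4) + g(5) + g(6) + ...].
Sum ≈ 11.0101.

11.0101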